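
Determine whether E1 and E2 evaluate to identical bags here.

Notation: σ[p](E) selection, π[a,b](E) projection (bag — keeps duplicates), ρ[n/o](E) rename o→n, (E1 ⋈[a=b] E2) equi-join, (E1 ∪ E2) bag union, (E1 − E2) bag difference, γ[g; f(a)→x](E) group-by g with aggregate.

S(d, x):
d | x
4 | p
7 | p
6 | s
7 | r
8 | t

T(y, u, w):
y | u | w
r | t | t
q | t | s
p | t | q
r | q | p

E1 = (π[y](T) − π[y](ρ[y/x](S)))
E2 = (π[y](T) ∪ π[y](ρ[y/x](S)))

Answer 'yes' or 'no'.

E1 subexpression sizes:
  T → 4
  π[y](T) → 4
  S → 5
  ρ[y/x](S) → 5
  π[y](ρ[y/x](S)) → 5
  (π[y](T) − π[y](ρ[y/x](S))) → 2
E2 subexpression sizes:
  T → 4
  π[y](T) → 4
  S → 5
  ρ[y/x](S) → 5
  π[y](ρ[y/x](S)) → 5
  (π[y](T) ∪ π[y](ρ[y/x](S))) → 9

E1 result:
y
q
r
E2 result:
y
p
p
p
q
r
r
r
s
t
Witness: ('t',) appears 0× in E1 but 1× in E2.

no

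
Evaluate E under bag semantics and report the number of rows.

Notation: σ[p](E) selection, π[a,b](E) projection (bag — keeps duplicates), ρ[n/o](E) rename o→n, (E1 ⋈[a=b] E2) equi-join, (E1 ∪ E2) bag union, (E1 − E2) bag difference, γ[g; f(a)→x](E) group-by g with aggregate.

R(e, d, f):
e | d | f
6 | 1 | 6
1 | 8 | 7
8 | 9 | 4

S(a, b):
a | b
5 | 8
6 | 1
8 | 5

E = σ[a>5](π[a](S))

Subexpression sizes:
  S → 3
  π[a](S) → 3
  σ[a>5](π[a](S)) → 2

|E| = 2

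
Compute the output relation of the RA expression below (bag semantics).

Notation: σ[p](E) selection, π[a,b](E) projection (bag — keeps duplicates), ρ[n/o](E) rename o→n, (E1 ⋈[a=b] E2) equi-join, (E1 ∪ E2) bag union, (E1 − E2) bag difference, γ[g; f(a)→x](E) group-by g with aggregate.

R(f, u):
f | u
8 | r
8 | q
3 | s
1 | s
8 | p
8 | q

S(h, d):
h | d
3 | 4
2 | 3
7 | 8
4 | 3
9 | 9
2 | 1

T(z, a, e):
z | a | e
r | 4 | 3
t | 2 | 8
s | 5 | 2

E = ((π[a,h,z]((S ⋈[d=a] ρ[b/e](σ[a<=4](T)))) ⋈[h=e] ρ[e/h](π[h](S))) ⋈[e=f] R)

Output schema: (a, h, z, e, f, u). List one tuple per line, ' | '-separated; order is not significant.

Stepwise |·|:
  S → 6
  T → 3
  σ[a<=4](T) → 2
  ρ[b/e](σ[a<=4](T)) → 2
  (S ⋈[d=a] ρ[b/e](σ[a<=4](T))) → 1
  π[a,h,z]((S ⋈[d=a] ρ[b/e](σ[a<=4](T)))) → 1
  S → 6
  π[h](S) → 6
  ρ[e/h](π[h](S)) → 6
  (π[a,h,z]((S ⋈[d=a] ρ[b/e](σ[a<=4](T)))) ⋈[h=e] ρ[e/h](π[h](S))) → 1
  R → 6
  ((π[a,h,z]((S ⋈[d=a] ρ[b/e](σ[a<=4](T)))) ⋈[h=e] ρ[e/h](π[h](S))) ⋈[e=f] R) → 1

== RESULT ==
a | h | z | e | f | u
4 | 3 | r | 3 | 3 | s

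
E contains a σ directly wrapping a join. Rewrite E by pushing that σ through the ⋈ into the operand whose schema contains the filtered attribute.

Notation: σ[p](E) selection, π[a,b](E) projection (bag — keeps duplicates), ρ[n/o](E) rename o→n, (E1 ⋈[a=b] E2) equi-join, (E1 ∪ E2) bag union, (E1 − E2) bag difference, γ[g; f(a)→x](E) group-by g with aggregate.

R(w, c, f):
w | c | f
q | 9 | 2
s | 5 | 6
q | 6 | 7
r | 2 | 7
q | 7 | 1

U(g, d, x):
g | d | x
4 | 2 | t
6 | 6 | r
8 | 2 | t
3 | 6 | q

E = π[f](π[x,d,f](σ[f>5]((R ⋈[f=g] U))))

σ filters on f, owned by the left side.
E' = π[f](π[x,d,f]((σ[f>5](R) ⋈[f=g] U)))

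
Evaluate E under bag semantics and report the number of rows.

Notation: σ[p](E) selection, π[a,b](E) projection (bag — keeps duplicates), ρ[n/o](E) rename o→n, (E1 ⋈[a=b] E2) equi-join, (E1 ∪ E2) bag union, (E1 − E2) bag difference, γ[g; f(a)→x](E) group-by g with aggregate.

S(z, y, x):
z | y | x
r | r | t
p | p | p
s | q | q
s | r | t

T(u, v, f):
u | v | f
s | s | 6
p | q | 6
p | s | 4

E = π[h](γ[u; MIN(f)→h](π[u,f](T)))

Stepwise |·|:
  T → 3
  π[u,f](T) → 3
  γ[u; MIN(f)→h](π[u,f](T)) → 2
  π[h](γ[u; MIN(f)→h](π[u,f](T))) → 2

|E| = 2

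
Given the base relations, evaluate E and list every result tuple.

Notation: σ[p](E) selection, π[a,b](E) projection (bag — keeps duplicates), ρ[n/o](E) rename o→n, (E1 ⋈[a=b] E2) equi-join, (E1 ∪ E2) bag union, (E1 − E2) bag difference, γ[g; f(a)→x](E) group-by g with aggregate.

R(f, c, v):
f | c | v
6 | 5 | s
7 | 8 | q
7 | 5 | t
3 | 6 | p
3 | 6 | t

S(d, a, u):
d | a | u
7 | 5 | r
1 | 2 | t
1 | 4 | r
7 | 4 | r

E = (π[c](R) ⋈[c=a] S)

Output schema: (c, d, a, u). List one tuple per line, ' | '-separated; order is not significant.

Per-node cardinality:
  R → 5
  π[c](R) → 5
  S → 4
  (π[c](R) ⋈[c=a] S) → 2

== RESULT ==
c | d | a | u
5 | 7 | 5 | r
5 | 7 | 5 | r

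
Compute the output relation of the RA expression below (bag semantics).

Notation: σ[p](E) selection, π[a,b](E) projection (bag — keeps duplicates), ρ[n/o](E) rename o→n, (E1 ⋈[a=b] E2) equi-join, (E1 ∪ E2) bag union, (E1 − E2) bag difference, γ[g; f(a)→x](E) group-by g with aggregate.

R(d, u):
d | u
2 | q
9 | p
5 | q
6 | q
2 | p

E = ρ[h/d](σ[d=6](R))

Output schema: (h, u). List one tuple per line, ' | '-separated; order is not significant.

Subexpression sizes:
  R → 5
  σ[d=6](R) → 1
  ρ[h/d](σ[d=6](R)) → 1

== RESULT ==
h | u
6 | q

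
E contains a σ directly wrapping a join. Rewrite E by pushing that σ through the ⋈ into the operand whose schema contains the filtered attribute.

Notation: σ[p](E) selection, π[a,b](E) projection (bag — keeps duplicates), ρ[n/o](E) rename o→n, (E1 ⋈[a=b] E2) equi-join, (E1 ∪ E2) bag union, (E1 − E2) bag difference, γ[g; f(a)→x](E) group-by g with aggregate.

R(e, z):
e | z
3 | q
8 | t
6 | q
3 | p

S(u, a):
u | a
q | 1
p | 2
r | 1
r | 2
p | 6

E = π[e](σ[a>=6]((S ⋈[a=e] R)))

σ filters on a, owned by the left side.
E' = π[e]((σ[a>=6](S) ⋈[a=e] R))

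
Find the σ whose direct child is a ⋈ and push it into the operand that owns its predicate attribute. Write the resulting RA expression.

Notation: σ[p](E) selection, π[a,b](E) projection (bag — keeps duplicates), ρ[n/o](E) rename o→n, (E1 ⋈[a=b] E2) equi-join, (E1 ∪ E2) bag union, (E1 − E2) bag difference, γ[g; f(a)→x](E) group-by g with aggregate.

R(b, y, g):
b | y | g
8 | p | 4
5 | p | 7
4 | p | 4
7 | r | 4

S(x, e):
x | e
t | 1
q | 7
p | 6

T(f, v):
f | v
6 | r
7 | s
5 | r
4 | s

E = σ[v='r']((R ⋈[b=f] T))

σ filters on v, owned by the right side.
E' = (R ⋈[b=f] σ[v='r'](T))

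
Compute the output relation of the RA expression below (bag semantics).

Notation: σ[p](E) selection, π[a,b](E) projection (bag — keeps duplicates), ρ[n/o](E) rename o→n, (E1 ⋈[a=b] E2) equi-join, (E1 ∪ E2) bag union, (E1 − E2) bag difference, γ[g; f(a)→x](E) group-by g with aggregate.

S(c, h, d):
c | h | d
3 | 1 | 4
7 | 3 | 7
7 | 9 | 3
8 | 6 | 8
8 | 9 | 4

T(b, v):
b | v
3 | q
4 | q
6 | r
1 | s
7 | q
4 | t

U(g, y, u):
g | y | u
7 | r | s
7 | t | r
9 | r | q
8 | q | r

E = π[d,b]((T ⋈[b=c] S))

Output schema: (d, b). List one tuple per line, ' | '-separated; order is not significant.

Row counts bottom-up:
  T → 6
  S → 5
  (T ⋈[b=c] S) → 3
  π[d,b]((T ⋈[b=c] S)) → 3

== RESULT ==
d | b
3 | 7
4 | 3
7 | 7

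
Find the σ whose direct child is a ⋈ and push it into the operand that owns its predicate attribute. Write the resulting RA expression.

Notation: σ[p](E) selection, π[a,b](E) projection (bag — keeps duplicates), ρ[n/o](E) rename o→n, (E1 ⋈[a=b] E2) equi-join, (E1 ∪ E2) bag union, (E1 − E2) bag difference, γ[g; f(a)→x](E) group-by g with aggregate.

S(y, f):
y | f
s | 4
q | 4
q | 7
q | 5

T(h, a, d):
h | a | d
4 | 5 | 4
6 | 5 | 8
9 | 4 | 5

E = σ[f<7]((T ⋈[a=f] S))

σ filters on f, owned by the right side.
E' = (T ⋈[a=f] σ[f<7](S))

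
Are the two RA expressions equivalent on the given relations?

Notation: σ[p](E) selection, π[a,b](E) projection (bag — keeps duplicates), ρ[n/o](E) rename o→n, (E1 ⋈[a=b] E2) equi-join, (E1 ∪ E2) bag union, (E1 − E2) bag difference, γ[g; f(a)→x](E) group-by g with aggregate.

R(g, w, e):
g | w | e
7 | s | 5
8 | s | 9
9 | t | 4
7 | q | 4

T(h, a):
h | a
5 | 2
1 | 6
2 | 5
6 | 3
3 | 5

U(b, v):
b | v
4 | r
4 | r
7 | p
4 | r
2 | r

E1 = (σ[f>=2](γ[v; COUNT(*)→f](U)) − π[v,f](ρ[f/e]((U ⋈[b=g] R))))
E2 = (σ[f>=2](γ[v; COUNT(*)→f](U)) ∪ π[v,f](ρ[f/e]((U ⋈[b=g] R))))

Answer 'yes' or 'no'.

E1 stepwise |·|:
  U → 5
  γ[v; COUNT(*)→f](U) → 2
  σ[f>=2](γ[v; COUNT(*)→f](U)) → 1
  U → 5
  R → 4
  (U ⋈[b=g] R) → 2
  ρ[f/e]((U ⋈[b=g] R)) → 2
  π[v,f](ρ[f/e]((U ⋈[b=g] R))) → 2
  (σ[f>=2](γ[v; COUNT(*)→f](U)) − π[v,f](ρ[f/e]((U ⋈[b=g] R)))) → 1
E2 stepwise |·|:
  U → 5
  γ[v; COUNT(*)→f](U) → 2
  σ[f>=2](γ[v; COUNT(*)→f](U)) → 1
  U → 5
  R → 4
  (U ⋈[b=g] R) → 2
  ρ[f/e]((U ⋈[b=g] R)) → 2
  π[v,f](ρ[f/e]((U ⋈[b=g] R))) → 2
  (σ[f>=2](γ[v; COUNT(*)→f](U)) ∪ π[v,f](ρ[f/e]((U ⋈[b=g] R)))) → 3

E1 result:
v | f
r | 4
E2 result:
v | f
p | 4
p | 5
r | 4
Witness: ('p', 4) appears 0× in E1 but 1× in E2.

no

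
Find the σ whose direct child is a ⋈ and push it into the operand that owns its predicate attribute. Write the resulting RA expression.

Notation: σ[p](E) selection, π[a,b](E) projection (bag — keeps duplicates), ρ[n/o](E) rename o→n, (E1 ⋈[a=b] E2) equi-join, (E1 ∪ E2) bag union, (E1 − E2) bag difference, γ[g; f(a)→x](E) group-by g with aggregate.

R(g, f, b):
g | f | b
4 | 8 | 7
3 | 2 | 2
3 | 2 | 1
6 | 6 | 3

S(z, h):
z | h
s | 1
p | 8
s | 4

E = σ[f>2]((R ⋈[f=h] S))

σ filters on f, owned by the left side.
E' = (σ[f>2](R) ⋈[f=h] S)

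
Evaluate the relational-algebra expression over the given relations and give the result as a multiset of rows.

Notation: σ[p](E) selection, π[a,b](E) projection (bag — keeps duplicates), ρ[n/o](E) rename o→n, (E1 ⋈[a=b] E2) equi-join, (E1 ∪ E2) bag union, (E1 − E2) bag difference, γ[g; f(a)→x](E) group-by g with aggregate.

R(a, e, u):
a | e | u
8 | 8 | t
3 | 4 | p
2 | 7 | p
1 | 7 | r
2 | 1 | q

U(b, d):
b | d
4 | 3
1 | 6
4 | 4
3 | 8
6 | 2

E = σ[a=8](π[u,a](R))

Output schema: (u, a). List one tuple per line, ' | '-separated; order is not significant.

Row counts bottom-up:
  R → 5
  π[u,a](R) → 5
  σ[a=8](π[u,a](R)) → 1

== RESULT ==
u | a
t | 8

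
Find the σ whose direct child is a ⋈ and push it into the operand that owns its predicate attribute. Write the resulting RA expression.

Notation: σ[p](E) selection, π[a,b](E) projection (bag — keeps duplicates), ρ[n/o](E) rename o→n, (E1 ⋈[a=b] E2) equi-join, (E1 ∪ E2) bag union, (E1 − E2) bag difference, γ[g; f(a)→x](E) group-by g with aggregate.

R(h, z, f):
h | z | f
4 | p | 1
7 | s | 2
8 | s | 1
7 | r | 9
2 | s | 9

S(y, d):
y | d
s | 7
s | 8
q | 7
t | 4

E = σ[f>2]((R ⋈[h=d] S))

σ filters on f, owned by the left side.
E' = (σ[f>2](R) ⋈[h=d] S)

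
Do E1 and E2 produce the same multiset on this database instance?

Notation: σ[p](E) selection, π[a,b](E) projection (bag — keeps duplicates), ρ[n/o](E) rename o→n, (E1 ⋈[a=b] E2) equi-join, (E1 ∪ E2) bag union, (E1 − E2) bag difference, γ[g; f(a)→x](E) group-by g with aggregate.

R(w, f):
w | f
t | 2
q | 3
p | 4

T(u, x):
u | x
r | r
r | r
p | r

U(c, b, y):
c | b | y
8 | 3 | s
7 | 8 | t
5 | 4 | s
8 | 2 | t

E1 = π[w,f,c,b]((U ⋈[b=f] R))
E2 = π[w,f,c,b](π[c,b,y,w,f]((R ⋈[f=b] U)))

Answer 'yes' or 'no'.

E1 row counts bottom-up:
  U → 4
  R → 3
  (U ⋈[b=f] R) → 3
  π[w,f,c,b]((U ⋈[b=f] R)) → 3
E2 row counts bottom-up:
  R → 3
  U → 4
  (R ⋈[f=b] U) → 3
  π[c,b,y,w,f]((R ⋈[f=b] U)) → 3
  π[w,f,c,b](π[c,b,y,w,f]((R ⋈[f=b] U))) → 3

E1 and E2 produce the same multiset:
w | f | c | b
p | 4 | 5 | 4
q | 3 | 8 | 3
t | 2 | 8 | 2

yes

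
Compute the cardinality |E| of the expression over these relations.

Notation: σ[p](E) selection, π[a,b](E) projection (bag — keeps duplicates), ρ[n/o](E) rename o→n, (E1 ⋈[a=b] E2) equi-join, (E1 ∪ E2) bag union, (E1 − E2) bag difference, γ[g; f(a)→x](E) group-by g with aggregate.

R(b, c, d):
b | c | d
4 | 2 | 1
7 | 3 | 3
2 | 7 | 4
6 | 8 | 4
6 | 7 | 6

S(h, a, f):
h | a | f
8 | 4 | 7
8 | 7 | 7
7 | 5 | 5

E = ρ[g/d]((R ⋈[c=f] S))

Stepwise |·|:
  R → 5
  S → 3
  (R ⋈[c=f] S) → 4
  ρ[g/d]((R ⋈[c=f] S)) → 4

|E| = 4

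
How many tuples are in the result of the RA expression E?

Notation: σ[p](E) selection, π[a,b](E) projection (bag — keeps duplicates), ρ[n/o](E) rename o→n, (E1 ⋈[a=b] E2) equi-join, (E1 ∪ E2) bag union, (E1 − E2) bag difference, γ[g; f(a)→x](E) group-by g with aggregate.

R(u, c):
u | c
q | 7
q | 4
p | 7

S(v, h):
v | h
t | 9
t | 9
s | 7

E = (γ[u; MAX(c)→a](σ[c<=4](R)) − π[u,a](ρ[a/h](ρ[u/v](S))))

Subexpression sizes:
  R → 3
  σ[c<=4](R) → 1
  γ[u; MAX(c)→a](σ[c<=4](R)) → 1
  S → 3
  ρ[u/v](S) → 3
  ρ[a/h](ρ[u/v](S)) → 3
  π[u,a](ρ[a/h](ρ[u/v](S))) → 3
  (γ[u; MAX(c)→a](σ[c<=4](R)) − π[u,a](ρ[a/h](ρ[u/v](S)))) → 1

|E| = 1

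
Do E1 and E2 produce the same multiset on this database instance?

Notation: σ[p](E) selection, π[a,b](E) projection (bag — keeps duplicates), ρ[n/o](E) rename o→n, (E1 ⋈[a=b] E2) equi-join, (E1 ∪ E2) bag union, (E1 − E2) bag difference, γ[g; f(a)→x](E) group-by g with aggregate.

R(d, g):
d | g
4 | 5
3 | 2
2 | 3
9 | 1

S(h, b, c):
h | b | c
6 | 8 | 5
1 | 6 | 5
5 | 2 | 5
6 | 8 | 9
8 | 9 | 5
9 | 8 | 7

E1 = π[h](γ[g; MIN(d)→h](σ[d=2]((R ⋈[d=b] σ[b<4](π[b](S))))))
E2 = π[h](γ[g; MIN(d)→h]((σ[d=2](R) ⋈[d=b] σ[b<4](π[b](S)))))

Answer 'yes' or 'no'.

E1 per-node cardinality:
  R → 4
  S → 6
  π[b](S) → 6
  σ[b<4](π[b](S)) → 1
  (R ⋈[d=b] σ[b<4](π[b](S))) → 1
  σ[d=2]((R ⋈[d=b] σ[b<4](π[b](S)))) → 1
  γ[g; MIN(d)→h](σ[d=2]((R ⋈[d=b] σ[b<4](π[b](S))))) → 1
  π[h](γ[g; MIN(d)→h](σ[d=2]((R ⋈[d=b] σ[b<4](π[b](S)))))) → 1
E2 per-node cardinality:
  R → 4
  σ[d=2](R) → 1
  S → 6
  π[b](S) → 6
  σ[b<4](π[b](S)) → 1
  (σ[d=2](R) ⋈[d=b] σ[b<4](π[b](S))) → 1
  γ[g; MIN(d)→h]((σ[d=2](R) ⋈[d=b] σ[b<4](π[b](S)))) → 1
  π[h](γ[g; MIN(d)→h]((σ[d=2](R) ⋈[d=b] σ[b<4](π[b](S))))) → 1

E1 and E2 produce the same multiset:
h
2

yes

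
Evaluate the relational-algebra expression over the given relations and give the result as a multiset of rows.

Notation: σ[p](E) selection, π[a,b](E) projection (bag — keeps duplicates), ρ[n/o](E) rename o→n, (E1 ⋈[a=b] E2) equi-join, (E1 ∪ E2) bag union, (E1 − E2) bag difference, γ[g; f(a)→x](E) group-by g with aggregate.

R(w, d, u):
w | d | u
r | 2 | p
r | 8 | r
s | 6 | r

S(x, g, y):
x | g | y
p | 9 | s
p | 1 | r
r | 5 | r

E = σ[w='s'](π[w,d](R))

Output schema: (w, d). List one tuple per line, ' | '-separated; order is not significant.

Row counts bottom-up:
  R → 3
  π[w,d](R) → 3
  σ[w='s'](π[w,d](R)) → 1

== RESULT ==
w | d
s | 6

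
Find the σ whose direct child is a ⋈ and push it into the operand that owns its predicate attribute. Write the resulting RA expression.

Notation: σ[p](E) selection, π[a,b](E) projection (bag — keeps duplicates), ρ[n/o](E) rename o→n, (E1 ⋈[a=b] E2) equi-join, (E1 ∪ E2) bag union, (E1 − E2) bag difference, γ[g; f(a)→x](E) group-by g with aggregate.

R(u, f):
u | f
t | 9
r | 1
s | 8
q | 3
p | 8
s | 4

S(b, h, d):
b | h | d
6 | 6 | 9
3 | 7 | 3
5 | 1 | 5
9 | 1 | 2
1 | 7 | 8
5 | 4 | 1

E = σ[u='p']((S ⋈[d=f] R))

σ filters on u, owned by the right side.
E' = (S ⋈[d=f] σ[u='p'](R))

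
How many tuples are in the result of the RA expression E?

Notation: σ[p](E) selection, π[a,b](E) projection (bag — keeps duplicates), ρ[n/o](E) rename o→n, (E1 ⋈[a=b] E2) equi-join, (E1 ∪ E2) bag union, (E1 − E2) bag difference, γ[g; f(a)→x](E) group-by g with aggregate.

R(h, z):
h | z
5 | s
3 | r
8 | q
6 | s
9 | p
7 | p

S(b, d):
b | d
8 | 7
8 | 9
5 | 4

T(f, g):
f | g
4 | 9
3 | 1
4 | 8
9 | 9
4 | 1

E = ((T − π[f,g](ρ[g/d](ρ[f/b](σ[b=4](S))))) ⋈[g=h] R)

Subexpression sizes:
  T → 5
  S → 3
  σ[b=4](S) → 0
  ρ[f/b](σ[b=4](S)) → 0
  ρ[g/d](ρ[f/b](σ[b=4](S))) → 0
  π[f,g](ρ[g/d](ρ[f/b](σ[b=4](S)))) → 0
  (T − π[f,g](ρ[g/d](ρ[f/b](σ[b=4](S))))) → 5
  R → 6
  ((T − π[f,g](ρ[g/d](ρ[f/b](σ[b=4](S))))) ⋈[g=h] R) → 3

|E| = 3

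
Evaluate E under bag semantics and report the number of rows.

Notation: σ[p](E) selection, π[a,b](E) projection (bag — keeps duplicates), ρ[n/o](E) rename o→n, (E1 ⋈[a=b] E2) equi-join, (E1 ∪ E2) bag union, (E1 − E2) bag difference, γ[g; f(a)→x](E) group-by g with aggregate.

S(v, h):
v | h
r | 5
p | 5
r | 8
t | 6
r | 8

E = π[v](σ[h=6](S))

Subexpression sizes:
  S → 5
  σ[h=6](S) → 1
  π[v](σ[h=6](S)) → 1

|E| = 1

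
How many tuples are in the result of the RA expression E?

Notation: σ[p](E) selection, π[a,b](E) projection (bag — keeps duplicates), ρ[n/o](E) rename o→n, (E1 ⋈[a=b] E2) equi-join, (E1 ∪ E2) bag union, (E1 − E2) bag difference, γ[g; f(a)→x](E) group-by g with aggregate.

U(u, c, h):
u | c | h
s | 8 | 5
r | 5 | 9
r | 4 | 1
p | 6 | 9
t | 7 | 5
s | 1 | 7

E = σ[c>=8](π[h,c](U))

Per-node cardinality:
  U → 6
  π[h,c](U) → 6
  σ[c>=8](π[h,c](U)) → 1

|E| = 1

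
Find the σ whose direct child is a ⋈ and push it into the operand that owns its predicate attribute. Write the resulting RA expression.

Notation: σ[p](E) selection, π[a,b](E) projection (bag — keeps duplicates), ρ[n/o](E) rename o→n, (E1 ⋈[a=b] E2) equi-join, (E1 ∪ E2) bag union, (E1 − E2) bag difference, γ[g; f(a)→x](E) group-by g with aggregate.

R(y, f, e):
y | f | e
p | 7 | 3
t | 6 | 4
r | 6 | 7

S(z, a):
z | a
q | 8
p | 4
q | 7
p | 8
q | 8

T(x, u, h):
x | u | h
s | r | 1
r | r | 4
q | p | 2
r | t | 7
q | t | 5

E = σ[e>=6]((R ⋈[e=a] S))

σ filters on e, owned by the left side.
E' = (σ[e>=6](R) ⋈[e=a] S)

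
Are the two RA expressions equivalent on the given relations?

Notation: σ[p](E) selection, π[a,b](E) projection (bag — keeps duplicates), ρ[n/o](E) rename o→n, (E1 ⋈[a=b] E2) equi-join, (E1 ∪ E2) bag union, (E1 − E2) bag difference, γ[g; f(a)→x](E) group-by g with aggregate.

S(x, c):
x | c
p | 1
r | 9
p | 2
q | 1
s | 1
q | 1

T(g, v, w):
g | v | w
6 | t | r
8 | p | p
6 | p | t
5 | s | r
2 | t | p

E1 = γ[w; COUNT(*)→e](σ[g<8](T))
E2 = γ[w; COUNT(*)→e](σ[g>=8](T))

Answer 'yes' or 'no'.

E1 subexpression sizes:
  T → 5
  σ[g<8](T) → 4
  γ[w; COUNT(*)→e](σ[g<8](T)) → 3
E2 subexpression sizes:
  T → 5
  σ[g>=8](T) → 1
  γ[w; COUNT(*)→e](σ[g>=8](T)) → 1

E1 result:
w | e
p | 1
r | 2
t | 1
E2 result:
w | e
p | 1
Witness: ('r', 2) appears 1× in E1 but 0× in E2.

no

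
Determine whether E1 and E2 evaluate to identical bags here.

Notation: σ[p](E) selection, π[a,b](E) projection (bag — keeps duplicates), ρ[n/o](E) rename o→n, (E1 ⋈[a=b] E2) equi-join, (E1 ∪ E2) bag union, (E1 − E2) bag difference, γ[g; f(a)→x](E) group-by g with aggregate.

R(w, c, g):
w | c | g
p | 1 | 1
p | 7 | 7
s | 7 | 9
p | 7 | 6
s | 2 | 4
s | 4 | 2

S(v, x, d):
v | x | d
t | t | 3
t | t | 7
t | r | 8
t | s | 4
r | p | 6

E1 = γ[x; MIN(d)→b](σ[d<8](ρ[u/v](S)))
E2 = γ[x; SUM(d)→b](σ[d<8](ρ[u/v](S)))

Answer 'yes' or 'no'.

E1 stepwise |·|:
  S → 5
  ρ[u/v](S) → 5
  σ[d<8](ρ[u/v](S)) → 4
  γ[x; MIN(d)→b](σ[d<8](ρ[u/v](S))) → 3
E2 stepwise |·|:
  S → 5
  ρ[u/v](S) → 5
  σ[d<8](ρ[u/v](S)) → 4
  γ[x; SUM(d)→b](σ[d<8](ρ[u/v](S))) → 3

E1 result:
x | b
p | 6
s | 4
t | 3
E2 result:
x | b
p | 6
s | 4
t | 10
Witness: ('t', 3) appears 1× in E1 but 0× in E2.

no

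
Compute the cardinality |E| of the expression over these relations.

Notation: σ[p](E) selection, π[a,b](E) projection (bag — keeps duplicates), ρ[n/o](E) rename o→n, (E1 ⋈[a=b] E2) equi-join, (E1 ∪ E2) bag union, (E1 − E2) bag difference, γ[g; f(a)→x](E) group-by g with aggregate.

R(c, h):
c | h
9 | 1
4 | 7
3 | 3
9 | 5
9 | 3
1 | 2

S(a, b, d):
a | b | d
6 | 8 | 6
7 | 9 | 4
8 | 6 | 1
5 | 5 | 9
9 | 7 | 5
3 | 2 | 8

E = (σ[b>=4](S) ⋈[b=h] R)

Stepwise |·|:
  S → 6
  σ[b>=4](S) → 5
  R → 6
  (σ[b>=4](S) ⋈[b=h] R) → 2

|E| = 2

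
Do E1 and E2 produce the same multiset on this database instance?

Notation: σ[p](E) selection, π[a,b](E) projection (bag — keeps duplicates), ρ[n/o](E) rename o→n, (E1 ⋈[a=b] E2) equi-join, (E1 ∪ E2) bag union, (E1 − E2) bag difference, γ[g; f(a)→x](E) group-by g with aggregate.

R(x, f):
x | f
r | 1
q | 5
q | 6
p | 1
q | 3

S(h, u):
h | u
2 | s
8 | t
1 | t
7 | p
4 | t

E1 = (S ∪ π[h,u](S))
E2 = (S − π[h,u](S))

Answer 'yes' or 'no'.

E1 per-node cardinality:
  S → 5
  S → 5
  π[h,u](S) → 5
  (S ∪ π[h,u](S)) → 10
E2 per-node cardinality:
  S → 5
  S → 5
  π[h,u](S) → 5
  (S − π[h,u](S)) → 0

E1 result:
h | u
1 | t
1 | t
2 | s
2 | s
4 | t
4 | t
7 | p
7 | p
8 | t
8 | t
E2 result:
h | u
(0 rows)
Witness: (8, 't') appears 2× in E1 but 0× in E2.

no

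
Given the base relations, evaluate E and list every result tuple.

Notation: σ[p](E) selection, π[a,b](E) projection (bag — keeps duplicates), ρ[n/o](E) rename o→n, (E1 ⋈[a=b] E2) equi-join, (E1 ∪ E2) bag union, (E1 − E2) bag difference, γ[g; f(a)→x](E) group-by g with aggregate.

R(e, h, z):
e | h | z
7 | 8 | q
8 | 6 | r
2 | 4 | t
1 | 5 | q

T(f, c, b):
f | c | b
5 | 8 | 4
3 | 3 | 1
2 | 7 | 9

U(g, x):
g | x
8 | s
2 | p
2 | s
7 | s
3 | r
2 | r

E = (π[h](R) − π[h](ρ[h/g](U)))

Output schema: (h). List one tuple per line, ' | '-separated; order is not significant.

Row counts bottom-up:
  R → 4
  π[h](R) → 4
  U → 6
  ρ[h/g](U) → 6
  π[h](ρ[h/g](U)) → 6
  (π[h](R) − π[h](ρ[h/g](U))) → 3

== RESULT ==
h
4
5
6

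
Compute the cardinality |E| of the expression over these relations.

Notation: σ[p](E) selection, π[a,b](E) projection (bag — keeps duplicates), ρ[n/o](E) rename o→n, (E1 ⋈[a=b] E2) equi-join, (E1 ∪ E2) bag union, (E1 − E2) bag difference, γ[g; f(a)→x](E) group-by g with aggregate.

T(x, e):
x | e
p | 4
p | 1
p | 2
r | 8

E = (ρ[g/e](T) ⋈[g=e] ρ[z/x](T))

Subexpression sizes:
  T → 4
  ρ[g/e](T) → 4
  T → 4
  ρ[z/x](T) → 4
  (ρ[g/e](T) ⋈[g=e] ρ[z/x](T)) → 4

|E| = 4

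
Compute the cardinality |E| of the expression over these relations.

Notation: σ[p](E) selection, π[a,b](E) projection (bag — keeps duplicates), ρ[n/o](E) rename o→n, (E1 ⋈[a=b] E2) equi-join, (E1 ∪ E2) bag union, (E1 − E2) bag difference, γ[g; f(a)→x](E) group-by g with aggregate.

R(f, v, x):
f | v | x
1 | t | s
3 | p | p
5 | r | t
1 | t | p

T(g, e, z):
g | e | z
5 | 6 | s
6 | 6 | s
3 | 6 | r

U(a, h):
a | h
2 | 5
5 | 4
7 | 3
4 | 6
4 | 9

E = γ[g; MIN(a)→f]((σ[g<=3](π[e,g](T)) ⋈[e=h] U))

Stepwise |·|:
  T → 3
  π[e,g](T) → 3
  σ[g<=3](π[e,g](T)) → 1
  U → 5
  (σ[g<=3](π[e,g](T)) ⋈[e=h] U) → 1
  γ[g; MIN(a)→f]((σ[g<=3](π[e,g](T)) ⋈[e=h] U)) → 1

|E| = 1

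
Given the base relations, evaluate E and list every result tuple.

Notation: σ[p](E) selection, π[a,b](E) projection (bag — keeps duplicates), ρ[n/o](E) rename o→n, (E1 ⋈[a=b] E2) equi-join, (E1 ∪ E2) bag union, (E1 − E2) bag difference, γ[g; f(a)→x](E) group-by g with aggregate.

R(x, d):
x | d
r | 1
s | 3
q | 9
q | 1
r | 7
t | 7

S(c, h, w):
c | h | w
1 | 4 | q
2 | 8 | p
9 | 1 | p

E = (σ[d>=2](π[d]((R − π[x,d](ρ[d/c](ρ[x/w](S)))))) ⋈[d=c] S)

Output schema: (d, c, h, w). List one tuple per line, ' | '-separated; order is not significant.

Subexpression sizes:
  R → 6
  S → 3
  ρ[x/w](S) → 3
  ρ[d/c](ρ[x/w](S)) → 3
  π[x,d](ρ[d/c](ρ[x/w](S))) → 3
  (R − π[x,d](ρ[d/c](ρ[x/w](S)))) → 5
  π[d]((R − π[x,d](ρ[d/c](ρ[x/w](S))))) → 5
  σ[d>=2](π[d]((R − π[x,d](ρ[d/c](ρ[x/w](S)))))) → 4
  S → 3
  (σ[d>=2](π[d]((R − π[x,d](ρ[d/c](ρ[x/w](S)))))) ⋈[d=c] S) → 1

== RESULT ==
d | c | h | w
9 | 9 | 1 | p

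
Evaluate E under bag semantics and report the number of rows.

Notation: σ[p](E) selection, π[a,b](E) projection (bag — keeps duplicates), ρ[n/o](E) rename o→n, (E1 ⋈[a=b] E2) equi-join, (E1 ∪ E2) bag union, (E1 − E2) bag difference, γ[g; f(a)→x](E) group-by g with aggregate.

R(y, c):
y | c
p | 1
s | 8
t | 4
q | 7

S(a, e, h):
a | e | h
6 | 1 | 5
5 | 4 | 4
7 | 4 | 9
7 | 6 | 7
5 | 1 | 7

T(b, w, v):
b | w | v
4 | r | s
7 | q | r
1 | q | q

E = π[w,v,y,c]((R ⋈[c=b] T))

Subexpression sizes:
  R → 4
  T → 3
  (R ⋈[c=b] T) → 3
  π[w,v,y,c]((R ⋈[c=b] T)) → 3

|E| = 3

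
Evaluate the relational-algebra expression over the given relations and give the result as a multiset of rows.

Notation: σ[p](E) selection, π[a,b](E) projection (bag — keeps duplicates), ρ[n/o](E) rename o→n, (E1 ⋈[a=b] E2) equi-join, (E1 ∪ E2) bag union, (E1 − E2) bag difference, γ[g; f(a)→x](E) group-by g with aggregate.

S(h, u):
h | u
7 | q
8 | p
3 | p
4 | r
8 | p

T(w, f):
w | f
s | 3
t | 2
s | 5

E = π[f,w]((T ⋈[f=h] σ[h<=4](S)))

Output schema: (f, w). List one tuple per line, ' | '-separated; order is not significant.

Stepwise |·|:
  T → 3
  S → 5
  σ[h<=4](S) → 2
  (T ⋈[f=h] σ[h<=4](S)) → 1
  π[f,w]((T ⋈[f=h] σ[h<=4](S))) → 1

== RESULT ==
f | w
3 | s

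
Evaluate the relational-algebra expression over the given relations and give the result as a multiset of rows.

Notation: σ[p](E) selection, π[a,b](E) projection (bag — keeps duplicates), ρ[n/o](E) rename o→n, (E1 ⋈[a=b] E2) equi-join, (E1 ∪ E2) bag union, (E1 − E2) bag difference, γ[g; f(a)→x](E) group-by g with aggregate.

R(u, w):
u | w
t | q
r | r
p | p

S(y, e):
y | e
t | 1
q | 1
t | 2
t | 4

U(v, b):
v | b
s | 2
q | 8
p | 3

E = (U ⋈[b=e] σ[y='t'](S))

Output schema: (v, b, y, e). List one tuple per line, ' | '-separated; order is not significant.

Stepwise |·|:
  U → 3
  S → 4
  σ[y='t'](S) → 3
  (U ⋈[b=e] σ[y='t'](S)) → 1

== RESULT ==
v | b | y | e
s | 2 | t | 2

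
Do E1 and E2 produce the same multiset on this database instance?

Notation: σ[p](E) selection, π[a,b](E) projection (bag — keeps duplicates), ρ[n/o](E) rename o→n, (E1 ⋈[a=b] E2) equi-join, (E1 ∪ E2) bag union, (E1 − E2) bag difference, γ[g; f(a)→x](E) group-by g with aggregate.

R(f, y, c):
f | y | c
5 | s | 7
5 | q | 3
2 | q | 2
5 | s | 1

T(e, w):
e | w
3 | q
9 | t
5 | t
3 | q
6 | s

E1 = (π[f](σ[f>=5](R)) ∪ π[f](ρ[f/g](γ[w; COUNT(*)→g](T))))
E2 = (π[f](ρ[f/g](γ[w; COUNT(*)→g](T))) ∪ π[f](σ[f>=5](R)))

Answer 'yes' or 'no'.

E1 stepwise |·|:
  R → 4
  σ[f>=5](R) → 3
  π[f](σ[f>=5](R)) → 3
  T → 5
  γ[w; COUNT(*)→g](T) → 3
  ρ[f/g](γ[w; COUNT(*)→g](T)) → 3
  π[f](ρ[f/g](γ[w; COUNT(*)→g](T))) → 3
  (π[f](σ[f>=5](R)) ∪ π[f](ρ[f/g](γ[w; COUNT(*)→g](T)))) → 6
E2 stepwise |·|:
  T → 5
  γ[w; COUNT(*)→g](T) → 3
  ρ[f/g](γ[w; COUNT(*)→g](T)) → 3
  π[f](ρ[f/g](γ[w; COUNT(*)→g](T))) → 3
  R → 4
  σ[f>=5](R) → 3
  π[f](σ[f>=5](R)) → 3
  (π[f](ρ[f/g](γ[w; COUNT(*)→g](T))) ∪ π[f](σ[f>=5](R))) → 6

E1 and E2 produce the same multiset:
f
1
2
2
5
5
5

yes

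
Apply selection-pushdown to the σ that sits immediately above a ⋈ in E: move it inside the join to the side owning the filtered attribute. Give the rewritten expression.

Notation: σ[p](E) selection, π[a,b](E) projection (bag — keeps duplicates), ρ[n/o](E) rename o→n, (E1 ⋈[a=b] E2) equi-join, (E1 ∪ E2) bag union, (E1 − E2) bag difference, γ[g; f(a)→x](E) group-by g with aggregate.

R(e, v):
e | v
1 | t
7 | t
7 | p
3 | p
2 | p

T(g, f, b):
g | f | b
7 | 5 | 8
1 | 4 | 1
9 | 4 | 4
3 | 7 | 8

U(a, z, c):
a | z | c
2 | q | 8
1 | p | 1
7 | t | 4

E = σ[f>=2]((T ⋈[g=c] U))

σ filters on f, owned by the left side.
E' = (σ[f>=2](T) ⋈[g=c] U)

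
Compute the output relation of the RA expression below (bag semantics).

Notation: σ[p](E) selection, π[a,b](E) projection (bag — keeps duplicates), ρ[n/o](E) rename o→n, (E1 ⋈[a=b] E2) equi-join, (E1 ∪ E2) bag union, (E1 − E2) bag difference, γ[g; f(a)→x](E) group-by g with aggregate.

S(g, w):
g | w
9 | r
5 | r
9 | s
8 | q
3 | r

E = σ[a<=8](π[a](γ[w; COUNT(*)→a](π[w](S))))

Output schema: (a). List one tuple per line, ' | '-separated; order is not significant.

Row counts bottom-up:
  S → 5
  π[w](S) → 5
  γ[w; COUNT(*)→a](π[w](S)) → 3
  π[a](γ[w; COUNT(*)→a](π[w](S))) → 3
  σ[a<=8](π[a](γ[w; COUNT(*)→a](π[w](S)))) → 3

== RESULT ==
a
1
1
3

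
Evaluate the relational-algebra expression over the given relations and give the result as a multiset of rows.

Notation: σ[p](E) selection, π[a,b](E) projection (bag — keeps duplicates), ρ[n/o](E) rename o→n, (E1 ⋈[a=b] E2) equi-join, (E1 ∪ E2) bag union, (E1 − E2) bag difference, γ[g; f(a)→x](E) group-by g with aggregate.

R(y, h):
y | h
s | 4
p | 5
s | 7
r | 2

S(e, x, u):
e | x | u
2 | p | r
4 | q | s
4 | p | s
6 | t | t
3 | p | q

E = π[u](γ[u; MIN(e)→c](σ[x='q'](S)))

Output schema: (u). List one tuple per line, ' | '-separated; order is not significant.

Row counts bottom-up:
  S → 5
  σ[x='q'](S) → 1
  γ[u; MIN(e)→c](σ[x='q'](S)) → 1
  π[u](γ[u; MIN(e)→c](σ[x='q'](S))) → 1

== RESULT ==
u
s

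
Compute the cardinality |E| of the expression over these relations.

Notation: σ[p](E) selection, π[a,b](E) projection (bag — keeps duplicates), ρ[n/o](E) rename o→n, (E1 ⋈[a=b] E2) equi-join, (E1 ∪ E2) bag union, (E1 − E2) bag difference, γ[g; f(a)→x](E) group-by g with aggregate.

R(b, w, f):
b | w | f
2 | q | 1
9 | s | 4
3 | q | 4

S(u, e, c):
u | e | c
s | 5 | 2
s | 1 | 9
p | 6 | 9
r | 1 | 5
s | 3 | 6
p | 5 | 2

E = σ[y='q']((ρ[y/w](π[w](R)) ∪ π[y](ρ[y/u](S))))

Stepwise |·|:
  R → 3
  π[w](R) → 3
  ρ[y/w](π[w](R)) → 3
  S → 6
  ρ[y/u](S) → 6
  π[y](ρ[y/u](S)) → 6
  (ρ[y/w](π[w](R)) ∪ π[y](ρ[y/u](S))) → 9
  σ[y='q']((ρ[y/w](π[w](R)) ∪ π[y](ρ[y/u](S)))) → 2

|E| = 2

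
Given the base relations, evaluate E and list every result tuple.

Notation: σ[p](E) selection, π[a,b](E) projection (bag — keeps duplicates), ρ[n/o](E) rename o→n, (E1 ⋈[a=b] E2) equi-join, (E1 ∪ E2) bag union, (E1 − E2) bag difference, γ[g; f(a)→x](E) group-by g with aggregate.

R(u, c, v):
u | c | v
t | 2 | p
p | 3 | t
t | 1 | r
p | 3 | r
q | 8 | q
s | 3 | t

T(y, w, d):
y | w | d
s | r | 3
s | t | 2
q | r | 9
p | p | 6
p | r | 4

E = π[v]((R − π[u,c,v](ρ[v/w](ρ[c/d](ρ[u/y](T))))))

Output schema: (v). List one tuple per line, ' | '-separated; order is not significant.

Subexpression sizes:
  R → 6
  T → 5
  ρ[u/y](T) → 5
  ρ[c/d](ρ[u/y](T)) → 5
  ρ[v/w](ρ[c/d](ρ[u/y](T))) → 5
  π[u,c,v](ρ[v/w](ρ[c/d](ρ[u/y](T)))) → 5
  (R − π[u,c,v](ρ[v/w](ρ[c/d](ρ[u/y](T))))) → 6
  π[v]((R − π[u,c,v](ρ[v/w](ρ[c/d](ρ[u/y](T)))))) → 6

== RESULT ==
v
p
q
r
r
t
t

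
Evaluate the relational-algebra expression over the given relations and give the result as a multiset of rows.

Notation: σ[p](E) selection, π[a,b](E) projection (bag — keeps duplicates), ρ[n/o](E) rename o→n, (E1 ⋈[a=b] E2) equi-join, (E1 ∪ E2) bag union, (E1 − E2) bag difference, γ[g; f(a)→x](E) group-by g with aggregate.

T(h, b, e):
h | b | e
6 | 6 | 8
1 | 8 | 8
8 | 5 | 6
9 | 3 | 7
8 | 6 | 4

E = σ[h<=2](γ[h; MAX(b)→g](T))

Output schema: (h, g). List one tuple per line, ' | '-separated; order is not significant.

Subexpression sizes:
  T → 5
  γ[h; MAX(b)→g](T) → 4
  σ[h<=2](γ[h; MAX(b)→g](T)) → 1

== RESULT ==
h | g
1 | 8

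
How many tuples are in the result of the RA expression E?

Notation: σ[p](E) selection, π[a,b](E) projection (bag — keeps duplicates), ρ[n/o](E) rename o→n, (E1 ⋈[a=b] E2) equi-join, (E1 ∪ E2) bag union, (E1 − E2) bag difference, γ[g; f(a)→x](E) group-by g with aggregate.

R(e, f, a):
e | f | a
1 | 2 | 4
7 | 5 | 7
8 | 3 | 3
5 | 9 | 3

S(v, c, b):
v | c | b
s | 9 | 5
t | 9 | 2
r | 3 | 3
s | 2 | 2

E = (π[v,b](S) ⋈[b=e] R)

Row counts bottom-up:
  S → 4
  π[v,b](S) → 4
  R → 4
  (π[v,b](S) ⋈[b=e] R) → 1

|E| = 1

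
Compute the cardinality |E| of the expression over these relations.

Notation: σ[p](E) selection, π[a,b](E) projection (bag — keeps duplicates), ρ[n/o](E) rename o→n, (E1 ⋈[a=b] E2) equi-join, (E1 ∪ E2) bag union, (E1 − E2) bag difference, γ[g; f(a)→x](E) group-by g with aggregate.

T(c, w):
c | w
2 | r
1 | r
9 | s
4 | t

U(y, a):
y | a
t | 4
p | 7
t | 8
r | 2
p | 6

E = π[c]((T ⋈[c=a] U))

Stepwise |·|:
  T → 4
  U → 5
  (T ⋈[c=a] U) → 2
  π[c]((T ⋈[c=a] U)) → 2

|E| = 2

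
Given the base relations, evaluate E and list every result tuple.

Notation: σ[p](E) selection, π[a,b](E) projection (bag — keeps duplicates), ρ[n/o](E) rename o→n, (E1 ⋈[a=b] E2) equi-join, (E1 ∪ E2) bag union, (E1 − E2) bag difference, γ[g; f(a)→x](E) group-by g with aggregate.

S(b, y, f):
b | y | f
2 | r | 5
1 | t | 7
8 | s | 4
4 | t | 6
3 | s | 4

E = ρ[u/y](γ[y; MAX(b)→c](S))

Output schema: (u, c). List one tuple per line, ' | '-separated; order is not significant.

Per-node cardinality:
  S → 5
  γ[y; MAX(b)→c](S) → 3
  ρ[u/y](γ[y; MAX(b)→c](S)) → 3

== RESULT ==
u | c
r | 2
s | 8
t | 4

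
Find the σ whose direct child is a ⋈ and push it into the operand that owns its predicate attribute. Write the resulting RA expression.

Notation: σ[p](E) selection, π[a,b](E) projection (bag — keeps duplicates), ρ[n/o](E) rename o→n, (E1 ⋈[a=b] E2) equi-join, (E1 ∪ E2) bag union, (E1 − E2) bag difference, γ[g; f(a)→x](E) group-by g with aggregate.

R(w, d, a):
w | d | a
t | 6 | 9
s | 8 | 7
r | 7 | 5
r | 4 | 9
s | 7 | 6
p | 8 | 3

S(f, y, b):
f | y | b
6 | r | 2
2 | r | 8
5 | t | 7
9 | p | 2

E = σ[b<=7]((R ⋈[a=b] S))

σ filters on b, owned by the right side.
E' = (R ⋈[a=b] σ[b<=7](S))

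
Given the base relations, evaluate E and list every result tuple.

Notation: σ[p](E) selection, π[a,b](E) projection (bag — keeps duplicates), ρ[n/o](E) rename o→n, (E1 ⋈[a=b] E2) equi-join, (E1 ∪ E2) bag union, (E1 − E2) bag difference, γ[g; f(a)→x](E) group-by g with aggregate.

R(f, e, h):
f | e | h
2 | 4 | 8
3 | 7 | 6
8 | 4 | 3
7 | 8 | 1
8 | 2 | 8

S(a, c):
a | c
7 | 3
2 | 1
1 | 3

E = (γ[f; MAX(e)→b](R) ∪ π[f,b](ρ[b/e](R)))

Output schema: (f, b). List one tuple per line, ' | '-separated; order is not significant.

Subexpression sizes:
  R → 5
  γ[f; MAX(e)→b](R) → 4
  R → 5
  ρ[b/e](R) → 5
  π[f,b](ρ[b/e](R)) → 5
  (γ[f; MAX(e)→b](R) ∪ π[f,b](ρ[b/e](R))) → 9

== RESULT ==
f | b
2 | 4
2 | 4
3 | 7
3 | 7
7 | 8
7 | 8
8 | 2
8 | 4
8 | 4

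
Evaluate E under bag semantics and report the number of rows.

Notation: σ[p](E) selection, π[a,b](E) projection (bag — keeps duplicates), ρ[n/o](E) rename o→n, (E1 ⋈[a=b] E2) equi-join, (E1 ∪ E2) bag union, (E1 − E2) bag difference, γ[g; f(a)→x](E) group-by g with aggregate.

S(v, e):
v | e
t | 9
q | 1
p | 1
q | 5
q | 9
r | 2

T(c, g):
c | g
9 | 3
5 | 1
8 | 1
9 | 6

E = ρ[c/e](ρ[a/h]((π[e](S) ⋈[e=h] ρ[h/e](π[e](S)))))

Per-node cardinality:
  S → 6
  π[e](S) → 6
  S → 6
  π[e](S) → 6
  ρ[h/e](π[e](S)) → 6
  (π[e](S) ⋈[e=h] ρ[h/e](π[e](S))) → 10
  ρ[a/h]((π[e](S) ⋈[e=h] ρ[h/e](π[e](S)))) → 10
  ρ[c/e](ρ[a/h]((π[e](S) ⋈[e=h] ρ[h/e](π[e](S))))) → 10

|E| = 10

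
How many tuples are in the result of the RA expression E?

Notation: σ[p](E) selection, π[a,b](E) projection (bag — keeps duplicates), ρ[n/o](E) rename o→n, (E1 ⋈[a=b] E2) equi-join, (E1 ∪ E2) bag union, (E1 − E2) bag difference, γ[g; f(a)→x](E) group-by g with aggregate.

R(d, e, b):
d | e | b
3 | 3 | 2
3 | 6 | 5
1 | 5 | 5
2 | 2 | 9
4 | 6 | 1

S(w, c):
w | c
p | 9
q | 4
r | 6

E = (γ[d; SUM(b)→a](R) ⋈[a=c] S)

Stepwise |·|:
  R → 5
  γ[d; SUM(b)→a](R) → 4
  S → 3
  (γ[d; SUM(b)→a](R) ⋈[a=c] S) → 1

|E| = 1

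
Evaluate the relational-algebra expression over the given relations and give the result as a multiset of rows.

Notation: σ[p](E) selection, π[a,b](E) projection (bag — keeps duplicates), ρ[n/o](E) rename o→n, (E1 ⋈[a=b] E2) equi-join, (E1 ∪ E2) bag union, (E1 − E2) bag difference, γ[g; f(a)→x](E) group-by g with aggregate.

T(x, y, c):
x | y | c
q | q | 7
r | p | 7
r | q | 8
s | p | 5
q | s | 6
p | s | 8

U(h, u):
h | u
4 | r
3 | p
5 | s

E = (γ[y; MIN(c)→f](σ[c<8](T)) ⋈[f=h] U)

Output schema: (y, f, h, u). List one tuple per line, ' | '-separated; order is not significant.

Per-node cardinality:
  T → 6
  σ[c<8](T) → 4
  γ[y; MIN(c)→f](σ[c<8](T)) → 3
  U → 3
  (γ[y; MIN(c)→f](σ[c<8](T)) ⋈[f=h] U) → 1

== RESULT ==
y | f | h | u
p | 5 | 5 | s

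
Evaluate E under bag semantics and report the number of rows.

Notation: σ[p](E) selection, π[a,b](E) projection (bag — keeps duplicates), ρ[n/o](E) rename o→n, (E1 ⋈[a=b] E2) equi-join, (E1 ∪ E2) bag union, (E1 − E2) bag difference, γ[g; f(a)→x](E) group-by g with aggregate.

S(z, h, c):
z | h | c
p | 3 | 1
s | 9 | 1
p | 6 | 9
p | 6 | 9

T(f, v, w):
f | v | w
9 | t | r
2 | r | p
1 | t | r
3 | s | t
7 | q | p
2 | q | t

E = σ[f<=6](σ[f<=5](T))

Stepwise |·|:
  T → 6
  σ[f<=5](T) → 4
  σ[f<=6](σ[f<=5](T)) → 4

|E| = 4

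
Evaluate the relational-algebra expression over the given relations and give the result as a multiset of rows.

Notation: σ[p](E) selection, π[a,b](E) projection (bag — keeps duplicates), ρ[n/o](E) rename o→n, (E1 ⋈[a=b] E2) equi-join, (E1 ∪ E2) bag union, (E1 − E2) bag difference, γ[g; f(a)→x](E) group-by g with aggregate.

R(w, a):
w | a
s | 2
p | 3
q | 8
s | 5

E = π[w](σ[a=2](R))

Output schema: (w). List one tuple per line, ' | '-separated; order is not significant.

Row counts bottom-up:
  R → 4
  σ[a=2](R) → 1
  π[w](σ[a=2](R)) → 1

== RESULT ==
w
s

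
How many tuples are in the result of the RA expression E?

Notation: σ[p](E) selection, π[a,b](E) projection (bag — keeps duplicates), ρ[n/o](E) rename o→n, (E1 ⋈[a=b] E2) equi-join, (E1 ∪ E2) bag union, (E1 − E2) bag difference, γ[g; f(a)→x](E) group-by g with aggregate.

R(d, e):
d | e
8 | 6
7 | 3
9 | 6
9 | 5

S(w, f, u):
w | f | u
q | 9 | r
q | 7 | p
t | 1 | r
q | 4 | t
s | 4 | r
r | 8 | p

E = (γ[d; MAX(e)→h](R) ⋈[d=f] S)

Stepwise |·|:
  R → 4
  γ[d; MAX(e)→h](R) → 3
  S → 6
  (γ[d; MAX(e)→h](R) ⋈[d=f] S) → 3

|E| = 3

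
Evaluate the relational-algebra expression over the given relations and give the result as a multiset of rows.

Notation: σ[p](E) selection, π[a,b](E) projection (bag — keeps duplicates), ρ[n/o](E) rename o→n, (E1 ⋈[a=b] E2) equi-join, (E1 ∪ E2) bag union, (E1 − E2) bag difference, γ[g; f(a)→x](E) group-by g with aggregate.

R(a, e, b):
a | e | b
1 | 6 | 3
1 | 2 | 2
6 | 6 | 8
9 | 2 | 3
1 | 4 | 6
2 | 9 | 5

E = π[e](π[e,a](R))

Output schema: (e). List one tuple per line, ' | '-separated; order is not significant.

Per-node cardinality:
  R → 6
  π[e,a](R) → 6
  π[e](π[e,a](R)) → 6

== RESULT ==
e
2
2
4
6
6
9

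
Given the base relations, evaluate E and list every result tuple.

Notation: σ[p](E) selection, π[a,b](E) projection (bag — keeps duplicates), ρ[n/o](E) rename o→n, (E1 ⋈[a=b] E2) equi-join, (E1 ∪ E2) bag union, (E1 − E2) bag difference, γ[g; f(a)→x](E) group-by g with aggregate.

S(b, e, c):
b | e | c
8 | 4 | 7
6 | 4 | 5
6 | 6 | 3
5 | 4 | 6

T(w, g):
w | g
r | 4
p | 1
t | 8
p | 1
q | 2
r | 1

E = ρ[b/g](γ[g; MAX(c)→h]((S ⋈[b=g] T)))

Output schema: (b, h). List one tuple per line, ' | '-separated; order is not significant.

Subexpression sizes:
  S → 4
  T → 6
  (S ⋈[b=g] T) → 1
  γ[g; MAX(c)→h]((S ⋈[b=g] T)) → 1
  ρ[b/g](γ[g; MAX(c)→h]((S ⋈[b=g] T))) → 1

== RESULT ==
b | h
8 | 7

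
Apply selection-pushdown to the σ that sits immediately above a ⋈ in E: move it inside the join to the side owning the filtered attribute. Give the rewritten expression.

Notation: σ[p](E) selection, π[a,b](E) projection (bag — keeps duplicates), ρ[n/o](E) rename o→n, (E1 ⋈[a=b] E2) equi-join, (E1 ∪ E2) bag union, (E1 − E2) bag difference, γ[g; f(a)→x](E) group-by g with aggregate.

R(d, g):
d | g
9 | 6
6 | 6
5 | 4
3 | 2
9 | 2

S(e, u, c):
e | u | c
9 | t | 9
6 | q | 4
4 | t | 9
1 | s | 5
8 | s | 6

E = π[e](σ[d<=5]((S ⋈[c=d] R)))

σ filters on d, owned by the right side.
E' = π[e]((S ⋈[c=d] σ[d<=5](R)))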